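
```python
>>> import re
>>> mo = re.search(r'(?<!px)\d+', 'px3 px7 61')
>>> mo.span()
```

(8, 10)

The negative lookaround is zero-width — it rules out positions where the adjacent text would match, without consuming anything.
The match spans [8:10] → '61'.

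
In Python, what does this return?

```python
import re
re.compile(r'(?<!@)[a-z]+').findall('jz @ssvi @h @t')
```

['jz', 'svi']

The negative lookaround is zero-width — it rules out positions where the adjacent text would match, without consuming anything.
No capturing groups, so `findall` returns the 2 full match strings.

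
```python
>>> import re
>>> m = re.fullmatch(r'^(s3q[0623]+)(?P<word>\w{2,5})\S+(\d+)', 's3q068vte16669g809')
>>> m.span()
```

(0, 18)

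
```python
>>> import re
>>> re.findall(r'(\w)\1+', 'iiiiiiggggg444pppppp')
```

`\1` has to match the exact text group 1 already captured.
Scanning left to right: at [0:6] match 'iiiiii', group 1 = 'i'; at [6:11] match 'ggggg', group 1 = 'g'; at [11:14] match '444', group 1 = '4'; at [14:20] match 'pppppp', group 1 = 'p'.
`findall` collects group 1 from each match (4 total).

['i', 'g', '4', 'p']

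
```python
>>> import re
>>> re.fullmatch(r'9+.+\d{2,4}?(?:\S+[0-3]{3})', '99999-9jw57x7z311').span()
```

This matches one or more of a literal '9', then one or more of any character, then 2 to 4 of a digit (lazy); then one or more of a non-whitespace character, then exactly 3 of a character in [0-3] (non-capturing group).
For `fullmatch`, every character of the input must be accounted for by the pattern.
The match spans [0:17] → '99999-9jw57x7z311'.

(0, 17)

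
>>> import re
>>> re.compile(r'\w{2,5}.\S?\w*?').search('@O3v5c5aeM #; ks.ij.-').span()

Pattern: 2 to 5 of a word character, then any character; then optionally a non-whitespace character, then zero or more of a word character (lazy).
A `+?`/`*?`/`{m,n}?` starts at its minimum and grows only as far as needed for what follows to match.
`re.search` scans for the first position where the pattern succeeds.
The match spans [1:8] → 'O3v5c5a'.

(1, 8)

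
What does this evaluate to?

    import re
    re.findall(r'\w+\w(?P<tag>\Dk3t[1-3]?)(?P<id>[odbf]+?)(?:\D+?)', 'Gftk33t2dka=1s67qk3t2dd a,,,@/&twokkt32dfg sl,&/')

[('qk3t2', 'd')]

Because the quantifier is non-greedy, it stops expanding at the earliest point where the rest of the pattern can succeed.
2 groups means the one result is a tuple of 2 captured strings — 1 here.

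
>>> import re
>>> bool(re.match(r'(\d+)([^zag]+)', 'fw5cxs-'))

False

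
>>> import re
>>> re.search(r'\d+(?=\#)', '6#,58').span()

(0, 1)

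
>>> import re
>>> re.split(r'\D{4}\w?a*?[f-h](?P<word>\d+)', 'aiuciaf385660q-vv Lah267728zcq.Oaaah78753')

`re.split` interleaves the captured-group text with the surrounding fragments.

['', '385660', 'q', '267728', '', '78753', '']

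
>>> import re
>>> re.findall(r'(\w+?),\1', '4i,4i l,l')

['4i', 'l']

A backreference is literal: `\1` must see the identical characters the first group matched.
Matches: at [0:5] match '4i,4i', group 1 = '4i'; at [6:9] match 'l,l', group 1 = 'l'.
One capturing group, so `findall` returns just the captured substring from each match — 2 in all.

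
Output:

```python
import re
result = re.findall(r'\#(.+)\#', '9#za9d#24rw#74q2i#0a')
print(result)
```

`findall` collects group 1 from the one match (1 total).

['za9d#24rw#74q2i']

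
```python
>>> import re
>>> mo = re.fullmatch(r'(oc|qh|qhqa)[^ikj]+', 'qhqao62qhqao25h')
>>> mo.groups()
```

('qh',)

The regex engine tests alternatives in the order written; an earlier branch that matches wins even if a later one would match more.
For `fullmatch`, every character of the input must be accounted for by the pattern.
The match spans [0:15] → 'qhqao62qhqao25h'.
Captured: group 1 = 'qh'.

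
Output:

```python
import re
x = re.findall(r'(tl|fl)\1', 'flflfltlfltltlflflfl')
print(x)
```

`\1` is not a pattern — it's the concrete string captured by group 1, re-applied verbatim.
Scanning left to right: at [0:4] match 'flfl', group 1 = 'fl'; at [10:14] match 'tltl', group 1 = 'tl'; at [14:18] match 'flfl', group 1 = 'fl'.
`findall` collects group 1 from each match (3 total).

['fl', 'tl', 'fl']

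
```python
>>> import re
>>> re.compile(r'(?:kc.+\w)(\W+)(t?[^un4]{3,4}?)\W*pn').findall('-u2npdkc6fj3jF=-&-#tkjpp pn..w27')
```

[('=-&-#', 'tkjpp')]

With 2 capturing groups, `findall` returns a 2-tuple per match.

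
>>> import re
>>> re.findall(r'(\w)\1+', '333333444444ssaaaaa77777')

After group 1 captures some text, `\1` only succeeds where that same text appears again.
Matches: at [0:6] match '333333', group 1 = '3'; at [6:12] match '444444', group 1 = '4'; at [12:14] match 'ss', group 1 = 's'; at [14:19] match 'aaaaa', group 1 = 'a'; at [19:24] match '77777', group 1 = '7'.
`findall` collects group 1 from each match (5 total).

['3', '4', 's', 'a', '7']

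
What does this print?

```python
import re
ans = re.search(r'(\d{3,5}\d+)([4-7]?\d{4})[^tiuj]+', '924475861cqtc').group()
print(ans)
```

924475861cq

The match spans [0:11] → '924475861cq'.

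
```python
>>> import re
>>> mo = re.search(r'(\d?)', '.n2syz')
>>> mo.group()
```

''

This matches optionally a digit (captured).
`re.search` scans for the first position where the pattern succeeds.
The match spans [0:0] → ''.
Captured: group 1 = ''.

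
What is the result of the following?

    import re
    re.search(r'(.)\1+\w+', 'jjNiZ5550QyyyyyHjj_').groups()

('j',)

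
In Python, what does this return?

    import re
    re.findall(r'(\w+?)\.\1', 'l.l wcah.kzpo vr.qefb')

`\1` is not a pattern — it's the concrete string captured by group 1, re-applied verbatim.
Scanning left to right: at [0:3] match 'l.l', group 1 = 'l'.
Because there's exactly one group, `findall` drops the full match and keeps group 1 from the one hit.

['l']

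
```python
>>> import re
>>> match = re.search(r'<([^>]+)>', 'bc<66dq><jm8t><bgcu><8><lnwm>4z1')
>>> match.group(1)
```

'66dq'

The match spans [2:8] → '<66dq>'.
Captured: group 1 = '66dq'.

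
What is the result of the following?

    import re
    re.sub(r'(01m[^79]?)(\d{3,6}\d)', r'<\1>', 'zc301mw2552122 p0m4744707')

'zc3<01mw> p0m4744707'

Each match is replaced using the text its own group 1 captured.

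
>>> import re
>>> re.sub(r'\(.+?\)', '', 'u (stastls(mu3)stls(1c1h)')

'u stls'

Matches: at [2:15] → '(stastls(mu3)'; at [19:25] → '(1c1h)'.
Every occurrence is swapped for ''.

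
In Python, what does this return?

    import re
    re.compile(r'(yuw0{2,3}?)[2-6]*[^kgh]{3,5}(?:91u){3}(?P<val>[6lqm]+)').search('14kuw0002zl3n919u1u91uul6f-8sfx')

None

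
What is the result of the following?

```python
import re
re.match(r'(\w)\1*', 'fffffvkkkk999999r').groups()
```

The match spans [0:5] → 'fffff'.
Captured: group 1 = 'f'.

('f',)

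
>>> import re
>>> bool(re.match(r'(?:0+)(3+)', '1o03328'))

False

This matches one or more of a literal '0' (non-capturing group); then one or more of a literal '3' (captured).
With `match`, the pattern is implicitly anchored at the beginning.
Here position 0 doesn't satisfy it, so the call returns None, and `bool(None)` is False.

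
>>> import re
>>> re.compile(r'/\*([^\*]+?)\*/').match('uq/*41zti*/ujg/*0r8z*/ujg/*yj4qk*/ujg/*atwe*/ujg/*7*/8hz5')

None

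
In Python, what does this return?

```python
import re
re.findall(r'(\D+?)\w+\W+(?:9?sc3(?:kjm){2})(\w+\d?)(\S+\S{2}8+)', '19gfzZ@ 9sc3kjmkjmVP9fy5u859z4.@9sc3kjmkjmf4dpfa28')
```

This matches one or more of a non-digit (lazy) (captured); then one or more of a word character, then one or more of a non-word character; then optionally a literal '9', then the literal 'sc3', then the literal 'kjm' repeated 2 times (non-capturing group); then one or more of a word character, then optionally a digit (captured); then one or more of a non-whitespace character, then exactly 2 of a non-whitespace character, then one or more of the literal '8' (captured).
Scanning left to right: at [2:50] match 'gfzZ@ 9sc3kjmkjmVP9fy5u859z4.@9sc3kjmkjmf4dpfa28', groups = ('g', 'VP9fy5u859z4', '.@9sc3kjmkjmf4dpfa28').
Multiple groups make `findall` return tuples — one 3-tuple for the one match.

[('g', 'VP9fy5u859z4', '.@9sc3kjmkjmf4dpfa28')]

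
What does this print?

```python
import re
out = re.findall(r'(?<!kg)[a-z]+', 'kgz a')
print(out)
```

`(?!…)`/`(?<!…)` only lets a position through if the neighbouring text does NOT match; no characters are consumed.
Since nothing is captured, `findall` lists the 2 matched substrings directly.

['kgz', 'a']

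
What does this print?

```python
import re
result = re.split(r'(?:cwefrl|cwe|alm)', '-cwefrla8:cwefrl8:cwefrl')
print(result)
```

Alternation isn't longest-match — the leftmost alternative that fits at this position is chosen.
Each match becomes a cut point; 4 segments remain.

['-', 'a8:', '8:', '']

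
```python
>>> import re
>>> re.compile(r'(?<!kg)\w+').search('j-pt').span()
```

`(?!…)`/`(?<!…)` only lets a position through if the neighbouring text does NOT match; no characters are consumed.
The match spans [0:1] → 'j'.

(0, 1)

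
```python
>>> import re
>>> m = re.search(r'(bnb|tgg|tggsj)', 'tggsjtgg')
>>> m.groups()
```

The match spans [0:3] → 'tgg'.
Captured: group 1 = 'tgg'.

('tgg',)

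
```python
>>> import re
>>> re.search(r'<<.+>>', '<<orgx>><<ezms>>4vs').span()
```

(0, 16)

The match spans [0:16] → '<<orgx>><<ezms>>'.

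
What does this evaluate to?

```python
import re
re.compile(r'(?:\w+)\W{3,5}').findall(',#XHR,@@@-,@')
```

['XHR,@@@-']

Pattern: one or more of a word character (non-capturing group); then 3 to 5 of a non-word character.
Scanning left to right: at [2:10] → 'XHR,@@@-'.
No capturing groups, so `findall` returns the 1 full match string.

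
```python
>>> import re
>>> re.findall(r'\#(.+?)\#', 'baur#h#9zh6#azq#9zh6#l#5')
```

Lazy quantifiers expand one character at a time until the remainder of the pattern can match.
With a single group, `findall` returns only what that group captured — 3 items.

['h', 'azq', 'l']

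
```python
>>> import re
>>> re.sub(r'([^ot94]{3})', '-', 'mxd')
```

'-'

The pattern matches exactly 3 of any character except [ot94] (captured).
Matches: at [0:3] → 'mxd'.
Each match is replaced by '-'.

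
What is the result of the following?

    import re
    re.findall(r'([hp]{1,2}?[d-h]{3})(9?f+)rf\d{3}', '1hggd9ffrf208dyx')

[('hggd', '9ff')]

This matches 1 to 2 of one of [hp] (lazy), then exactly 3 of a character in [d-h] (captured); then optionally a literal '9', then one or more of the literal 'f' (captured); then the literal 'rf', then exactly 3 of a digit.
Matches: at [1:13] match 'hggd9ffrf208', groups = ('hggd', '9ff').
2 groups means the one result is a tuple of 2 captured strings — 1 here.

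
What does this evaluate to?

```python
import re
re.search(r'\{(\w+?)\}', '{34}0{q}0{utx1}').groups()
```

('34',)

`re.search` scans for the first position where the pattern succeeds.
The match spans [0:4] → '{34}'.
Captured: group 1 = '34'.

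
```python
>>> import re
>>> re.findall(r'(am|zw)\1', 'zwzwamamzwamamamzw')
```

`\1` has to match the exact text group 1 already captured.
`findall` collects group 1 from each match (3 total).

['zw', 'am', 'am']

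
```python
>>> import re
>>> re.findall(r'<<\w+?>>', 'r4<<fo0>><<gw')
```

['<<fo0>>']

Since nothing is captured, `findall` lists the 1 matched substring directly.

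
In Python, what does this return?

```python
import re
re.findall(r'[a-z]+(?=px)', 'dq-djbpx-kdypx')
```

['djb', 'kdy']

Lookahead/lookbehind check context without consuming it, so the matched span excludes the asserted characters.
Walking the string: at [3:6] → 'djb'; at [9:12] → 'kdy'.
With no groups in the pattern, `findall` gives back each whole match — 2 here.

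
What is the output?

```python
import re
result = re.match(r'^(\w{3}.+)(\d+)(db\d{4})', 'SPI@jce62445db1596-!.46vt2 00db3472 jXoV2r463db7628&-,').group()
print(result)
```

SPI@jce62445db1596-!.46vt2 00db3472 jXoV2r463db7628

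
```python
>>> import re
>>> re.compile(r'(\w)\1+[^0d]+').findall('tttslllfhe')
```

`\1` has to match the exact text group 1 already captured.
Scanning left to right: at [0:10] match 'tttslllfhe', group 1 = 't'.
`findall` collects group 1 from the one match (1 total).

['t']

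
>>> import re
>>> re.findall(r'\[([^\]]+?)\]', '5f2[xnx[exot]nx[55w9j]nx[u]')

['xnx[exot', '55w9j', 'u']

Matches: at [3:13] match '[xnx[exot]', group 1 = 'xnx[exot'; at [15:22] match '[55w9j]', group 1 = '55w9j'; at [24:27] match '[u]', group 1 = 'u'.
With a single group, `findall` returns only what that group captured — 3 items.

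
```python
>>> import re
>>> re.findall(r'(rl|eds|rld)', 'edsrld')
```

Alternation isn't longest-match — the leftmost alternative that fits at this position is chosen.
Scanning left to right: at [0:3] match 'eds', group 1 = 'eds'; at [3:5] match 'rl', group 1 = 'rl'.
One capturing group, so `findall` returns just the captured substring from each match — 2 in all.

['eds', 'rl']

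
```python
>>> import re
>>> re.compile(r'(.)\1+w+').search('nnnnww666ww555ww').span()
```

(0, 6)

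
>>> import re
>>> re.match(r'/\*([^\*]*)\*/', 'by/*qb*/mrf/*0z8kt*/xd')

`re.match` only tries the pattern at the start of the string.
Here the pattern fails at index 0, so the call returns None.

None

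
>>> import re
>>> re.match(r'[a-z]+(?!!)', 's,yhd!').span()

A negative assertion filters positions out without eating any characters.
`re.match` won't scan ahead — the pattern has to work from the very first character.
The match spans [0:1] → 's'.

(0, 1)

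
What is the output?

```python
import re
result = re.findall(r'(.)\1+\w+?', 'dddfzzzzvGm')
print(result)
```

['d', 'z']

After group 1 captures some text, `\1` only succeeds where that same text appears again.
`findall` collects group 1 from each match (2 total).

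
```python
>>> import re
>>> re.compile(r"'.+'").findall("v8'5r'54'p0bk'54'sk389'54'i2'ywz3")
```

["'5r'54'p0bk'54'sk389'54'i2'"]

No capturing groups, so `findall` returns the 1 full match string.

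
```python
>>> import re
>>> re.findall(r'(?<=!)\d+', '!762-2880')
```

Because the assertion is zero-width, the text it checks is not consumed and won't appear in the result.
Matches: at [1:4] → '762'.
Since nothing is captured, `findall` lists the 1 matched substring directly.

['762']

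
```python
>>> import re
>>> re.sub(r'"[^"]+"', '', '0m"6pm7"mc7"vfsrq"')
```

'0mmc7'

Matches: at [2:8] → '"6pm7"'; at [11:18] → '"vfsrq"'.
`sub` substitutes '' at each match site.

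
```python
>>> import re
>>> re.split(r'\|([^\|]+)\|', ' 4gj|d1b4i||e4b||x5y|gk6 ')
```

Matches to split on: at [4:11] → '|d1b4i|'; at [11:16] → '|e4b|'; at [16:21] → '|x5y|'.
The group in the pattern means `split` returns the separators' captures alongside the pieces.

[' 4gj', 'd1b4i', '', 'e4b', '', 'x5y', 'gk6 ']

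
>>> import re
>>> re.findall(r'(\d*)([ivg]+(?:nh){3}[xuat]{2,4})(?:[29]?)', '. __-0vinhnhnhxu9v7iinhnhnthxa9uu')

[('0', 'vinhnhnhxu')]

This matches zero or more of a digit (captured); then one or more of one of [ivg], then the literal 'nh' repeated 3 times, then 2 to 4 of one of [xuat] (captured); then optionally one of [29] (non-capturing group).
Scanning left to right: at [5:17] match '0vinhnhnhxu9', groups = ('0', 'vinhnhnhxu').
With 2 capturing groups, `findall` returns a 2-tuple per match.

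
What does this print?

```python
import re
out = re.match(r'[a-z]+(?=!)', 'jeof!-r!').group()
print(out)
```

jeof

`re.match` won't scan ahead — the pattern has to work from the very first character.
The match spans [0:4] → 'jeof'.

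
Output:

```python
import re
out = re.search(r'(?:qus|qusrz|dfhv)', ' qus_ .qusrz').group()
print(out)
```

qus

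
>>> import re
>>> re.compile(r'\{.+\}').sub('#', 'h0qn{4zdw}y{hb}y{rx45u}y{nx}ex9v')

'h0qn#ex9v'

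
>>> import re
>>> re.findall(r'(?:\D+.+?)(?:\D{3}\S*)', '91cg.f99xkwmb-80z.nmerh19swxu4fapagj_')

['cg.f99xkwmb-80z.nmerh19swxu4fapagj_']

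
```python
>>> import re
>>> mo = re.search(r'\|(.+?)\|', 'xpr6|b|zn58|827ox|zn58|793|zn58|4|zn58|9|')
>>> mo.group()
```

Unlike `match`, `search` isn't anchored — it looks for the pattern anywhere in the string.
The match spans [4:7] → '|b|'.
Captured: group 1 = 'b'.

'|b|'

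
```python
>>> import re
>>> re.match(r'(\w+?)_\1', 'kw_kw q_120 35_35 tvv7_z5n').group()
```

'kw_kw'

`re.match` won't scan ahead — the pattern has to work from the very first character.
The match spans [0:5] → 'kw_kw'.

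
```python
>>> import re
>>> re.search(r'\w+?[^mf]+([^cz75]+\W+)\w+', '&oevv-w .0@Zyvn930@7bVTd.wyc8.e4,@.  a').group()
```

'oevv-w .0@Zyvn930@7bVTd.wyc8.e4,@.  a'

This matches one or more of a word character (lazy), then one or more of any character except [mf]; then one or more of any character except [cz75], then one or more of a non-word character (captured); then one or more of a word character.
Unlike `match`, `search` isn't anchored — it looks for the pattern anywhere in the string.
The match spans [1:38] → 'oevv-w .0@Zyvn930@7bVTd.wyc8.e4,@.  a'.
Captured: group 1 = '  '.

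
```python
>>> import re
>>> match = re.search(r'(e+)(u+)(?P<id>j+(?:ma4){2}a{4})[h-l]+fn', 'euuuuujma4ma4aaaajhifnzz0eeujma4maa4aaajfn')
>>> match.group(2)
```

The pattern matches one or more of a literal 'e' (captured); then one or more of a literal 'u' (captured); then one or more of the literal 'j', then the literal 'ma4' repeated 2 times, then exactly 4 of a literal 'a' (captured as 'id'); then one or more of a character in [h-l], then the literal 'fn'.
`re.search` tries every starting position until one works.
The match spans [0:22] → 'euuuuujma4ma4aaaajhifn'.
Captured: group 1 = 'e', group 2 = 'uuuuu', group 3 = 'jma4ma4aaaa'.

'uuuuu'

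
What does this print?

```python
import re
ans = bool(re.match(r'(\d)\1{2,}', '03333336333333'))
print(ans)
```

A backreference is literal: `\1` must see the identical characters the first group matched.
With `match`, the pattern is implicitly anchored at the beginning.
Here position 0 doesn't satisfy it, so the call returns None, and `bool(None)` is False.

False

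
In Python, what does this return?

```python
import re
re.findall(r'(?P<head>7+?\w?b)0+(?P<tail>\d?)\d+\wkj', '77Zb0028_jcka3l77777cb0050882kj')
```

Pattern: one or more of the literal '7' (lazy), then optionally a word character, then the literal 'b' (captured as 'head'); then one or more of a literal '0'; then optionally a digit (captured as 'tail'); then one or more of a digit; then a word character, then the literal 'kj'.
Scanning left to right: at [15:31] match '77777cb0050882kj', groups = ('77777cb', '5').
Multiple groups make `findall` return tuples — one 2-tuple for the one match.

[('77777cb', '5')]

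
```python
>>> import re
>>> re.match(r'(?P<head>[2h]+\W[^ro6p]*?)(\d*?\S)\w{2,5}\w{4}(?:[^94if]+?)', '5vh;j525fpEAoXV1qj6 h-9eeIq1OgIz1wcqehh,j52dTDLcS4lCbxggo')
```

`match` is anchored at position 0; if the pattern doesn't fit there, it returns None.
Here position 0 doesn't satisfy it, so the call returns None.

None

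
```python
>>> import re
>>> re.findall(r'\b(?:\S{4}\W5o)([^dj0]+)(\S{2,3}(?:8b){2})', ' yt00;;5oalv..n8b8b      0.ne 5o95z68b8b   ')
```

[('95', 'z68b8b')]

With 2 capturing groups, `findall` returns a 2-tuple per match.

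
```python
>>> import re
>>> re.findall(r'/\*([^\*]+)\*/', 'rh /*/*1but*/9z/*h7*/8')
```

Because there's exactly one group, `findall` drops the full match and keeps group 1 from each hit.

['1but', 'h7']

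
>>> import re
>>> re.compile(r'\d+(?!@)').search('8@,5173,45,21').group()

A negative assertion filters positions out without eating any characters.
`search` walks the string left to right and returns the first match it finds.
The match spans [3:7] → '5173'.

'5173'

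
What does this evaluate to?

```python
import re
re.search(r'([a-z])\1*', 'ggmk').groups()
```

The backreference `\1` re-matches whatever the first group consumed, character for character.
`re.search` scans for the first position where the pattern succeeds.
The match spans [0:2] → 'gg'.
Captured: group 1 = 'g'.

('g',)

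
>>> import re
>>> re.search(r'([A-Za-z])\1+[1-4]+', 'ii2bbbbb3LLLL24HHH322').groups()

('i',)

The match spans [0:3] → 'ii2'.
Captured: group 1 = 'i'.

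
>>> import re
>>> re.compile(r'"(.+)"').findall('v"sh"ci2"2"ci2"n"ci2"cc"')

['sh"ci2"2"ci2"n"ci2"cc']

Walking the string: at [1:24] match '"sh"ci2"2"ci2"n"ci2"cc"', group 1 = 'sh"ci2"2"ci2"n"ci2"cc'.
`findall` collects group 1 from the one match (1 total).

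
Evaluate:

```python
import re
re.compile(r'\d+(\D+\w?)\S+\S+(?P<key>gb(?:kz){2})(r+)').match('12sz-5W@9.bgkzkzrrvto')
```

None

Pattern: one or more of a digit; then one or more of a non-digit, then optionally a word character (captured); then one or more of a non-whitespace character; then one or more of a non-whitespace character; then the literal 'gb', then the literal 'kz' repeated 2 times (captured as 'key'); then one or more of a literal 'r' (captured).
`re.match` only tries the pattern at the start of the string.
Here position 0 doesn't satisfy it, so the call returns None.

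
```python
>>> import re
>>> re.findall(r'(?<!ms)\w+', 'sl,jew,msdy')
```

A negative assertion filters positions out without eating any characters.
Since nothing is captured, `findall` lists the 3 matched substrings directly.

['sl', 'jew', 'msdy']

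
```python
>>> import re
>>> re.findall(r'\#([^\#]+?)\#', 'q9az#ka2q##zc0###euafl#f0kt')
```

['ka2q', 'zc0', 'euafl']

With a single group, `findall` returns only what that group captured — 3 items.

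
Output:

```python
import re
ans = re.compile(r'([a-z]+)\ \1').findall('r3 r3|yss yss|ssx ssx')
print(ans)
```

['yss', 'ssx']

`\1` is not a pattern — it's the concrete string captured by group 1, re-applied verbatim.
Scanning left to right: at [6:13] match 'yss yss', group 1 = 'yss'; at [14:21] match 'ssx ssx', group 1 = 'ssx'.
One capturing group, so `findall` returns just the captured substring from each match — 2 in all.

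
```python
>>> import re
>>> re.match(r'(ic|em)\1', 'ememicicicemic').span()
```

`\1` is not a pattern — it's the concrete string captured by group 1, re-applied verbatim.
`re.match` only tries the pattern at the start of the string.
The match spans [0:4] → 'emem'.
Captured: group 1 = 'em'.

(0, 4)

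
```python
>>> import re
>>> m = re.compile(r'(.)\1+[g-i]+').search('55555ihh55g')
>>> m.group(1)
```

The backreference `\1` re-matches whatever the first group consumed, character for character.
`re.search` scans for the first position where the pattern succeeds.
The match spans [0:8] → '55555ihh'.
Captured: group 1 = '5'.

'5'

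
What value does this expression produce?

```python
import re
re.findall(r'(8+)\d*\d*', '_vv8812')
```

['88']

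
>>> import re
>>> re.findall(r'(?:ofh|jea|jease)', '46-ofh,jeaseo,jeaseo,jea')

['ofh', 'jea', 'jea', 'jea']

Alternation isn't longest-match — the leftmost alternative that fits at this position is chosen.
Walking the string: at [3:6] → 'ofh'; at [7:10] → 'jea'; at [14:17] → 'jea'; at [21:24] → 'jea'.
No capturing groups, so `findall` returns the 4 full match strings.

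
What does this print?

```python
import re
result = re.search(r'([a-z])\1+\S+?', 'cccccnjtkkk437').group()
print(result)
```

cccccn

`\1` has to match the exact text group 1 already captured.
`re.search` tries every starting position until one works.
The match spans [0:6] → 'cccccn'.
Captured: group 1 = 'c'.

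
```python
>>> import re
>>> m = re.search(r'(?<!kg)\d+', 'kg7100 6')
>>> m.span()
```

(3, 6)

The negative lookaround is zero-width — it rules out positions where the adjacent text would match, without consuming anything.
`re.search` tries every starting position until one works.
The match spans [3:6] → '100'.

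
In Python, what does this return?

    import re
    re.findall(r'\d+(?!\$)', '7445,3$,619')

['7445', '619']

The negative lookahead/lookbehind blocks any match where the forbidden context is present.
Since nothing is captured, `findall` lists the 2 matched substrings directly.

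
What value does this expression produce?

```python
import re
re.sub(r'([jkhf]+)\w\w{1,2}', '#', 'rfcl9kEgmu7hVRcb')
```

Each match is replaced by '#'.

'r##u7#b'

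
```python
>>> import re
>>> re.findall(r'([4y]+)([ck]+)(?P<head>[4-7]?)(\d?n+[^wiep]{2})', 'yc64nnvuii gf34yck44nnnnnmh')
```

Pattern: one or more of one of [4y] (captured); then one or more of one of [ck] (captured); then optionally a character in [4-7] (captured as 'head'); then optionally a digit, then one or more of the literal 'n', then exactly 2 of any character except [wiep] (captured).
With 4 capturing groups, `findall` returns a 4-tuple per match.

[('y', 'c', '6', '4nnvu'), ('4y', 'ck', '4', '4nnnnnmh')]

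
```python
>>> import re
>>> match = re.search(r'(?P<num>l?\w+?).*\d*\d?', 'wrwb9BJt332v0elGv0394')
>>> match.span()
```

The match spans [0:21] → 'wrwb9BJt332v0elGv0394'.

(0, 21)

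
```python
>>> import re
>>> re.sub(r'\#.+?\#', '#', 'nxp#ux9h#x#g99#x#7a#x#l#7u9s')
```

Every occurrence is swapped for '#'.

'nxp#x#x#x#7u9s'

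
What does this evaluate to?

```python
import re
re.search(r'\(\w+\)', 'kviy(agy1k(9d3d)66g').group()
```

Unlike `match`, `search` isn't anchored — it looks for the pattern anywhere in the string.
The match spans [10:16] → '(9d3d)'.

'(9d3d)'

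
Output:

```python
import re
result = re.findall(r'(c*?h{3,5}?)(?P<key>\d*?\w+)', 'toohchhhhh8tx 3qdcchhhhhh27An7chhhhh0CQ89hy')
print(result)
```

Because the quantifier is non-greedy, it stops expanding at the earliest point where the rest of the pattern can succeed.
Multiple groups make `findall` return tuples — one 2-tuple for each match.

[('chhh', 'hh8tx'), ('cchhh', 'hhh27An7chhhhh0CQ89hy')]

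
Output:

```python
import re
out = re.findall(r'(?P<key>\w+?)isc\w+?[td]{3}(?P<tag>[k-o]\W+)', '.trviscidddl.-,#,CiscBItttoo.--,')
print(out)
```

This matches one or more of a word character (lazy) (captured as 'key'); then the literal 'isc', then one or more of a word character (lazy), then exactly 3 of one of [td]; then a character in [k-o], then one or more of a non-word character (captured as 'tag').
Scanning left to right: at [1:17] match 'trviscidddl.-,#,', groups = ('trv', 'l.-,#,').
2 groups means the one result is a tuple of 2 captured strings — 1 here.

[('trv', 'l.-,#,')]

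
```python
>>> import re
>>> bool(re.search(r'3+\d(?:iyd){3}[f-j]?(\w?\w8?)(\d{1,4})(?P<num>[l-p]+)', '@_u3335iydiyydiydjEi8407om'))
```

False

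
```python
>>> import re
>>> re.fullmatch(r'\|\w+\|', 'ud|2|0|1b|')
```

None

For `fullmatch`, every character of the input must be accounted for by the pattern.
Here the pattern can't cover the whole string, so the call returns None.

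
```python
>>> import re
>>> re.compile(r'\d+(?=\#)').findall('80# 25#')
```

['80', '25']

The positive lookaround only admits positions where the adjacent text matches; those characters stay outside the span.
Matches: at [0:2] → '80'; at [4:6] → '25'.
No capturing groups, so `findall` returns the 2 full match strings.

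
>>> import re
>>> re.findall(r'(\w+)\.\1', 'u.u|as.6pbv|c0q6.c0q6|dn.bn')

['u', 'c0q6']

A backreference is literal: `\1` must see the identical characters the first group matched.
Because there's exactly one group, `findall` drops the full match and keeps group 1 from each hit.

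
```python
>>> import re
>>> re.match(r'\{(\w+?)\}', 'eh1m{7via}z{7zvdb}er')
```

With `match`, the pattern is implicitly anchored at the beginning.
Here the string doesn't start with a match, so the call returns None.

None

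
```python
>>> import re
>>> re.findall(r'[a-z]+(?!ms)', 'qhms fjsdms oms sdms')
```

['qhms', 'fjsdms', 'oms', 'sdms']

The negative lookaround is zero-width — it rules out positions where the adjacent text would match, without consuming anything.
Since nothing is captured, `findall` lists the 4 matched substrings directly.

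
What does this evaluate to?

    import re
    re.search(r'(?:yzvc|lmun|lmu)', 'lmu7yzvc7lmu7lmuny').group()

'lmu'

`re.search` tries every starting position until one works.
The match spans [0:3] → 'lmu'.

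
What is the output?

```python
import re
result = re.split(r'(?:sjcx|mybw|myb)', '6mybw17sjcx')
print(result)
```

['6', '17', '']

Alternation isn't longest-match — the leftmost alternative that fits at this position is chosen.
Each match becomes a cut point; 3 segments remain.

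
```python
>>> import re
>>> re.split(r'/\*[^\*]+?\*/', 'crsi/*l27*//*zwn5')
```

['crsi', '/*zwn5']

Matches to split on: at [4:11] → '/*l27*/'.
The string is cut at each match, leaving 2 pieces.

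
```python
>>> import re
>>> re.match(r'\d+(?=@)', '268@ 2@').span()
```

(0, 3)

`re.match` won't scan ahead — the pattern has to work from the very first character.
The match spans [0:3] → '268'.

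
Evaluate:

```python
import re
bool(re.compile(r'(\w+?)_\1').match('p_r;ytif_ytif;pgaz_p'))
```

The backreference `\1` re-matches whatever the first group consumed, character for character.
`match` is anchored at position 0; if the pattern doesn't fit there, it returns None.
Here the pattern fails at index 0, so the call returns None, and `bool(None)` is False.

False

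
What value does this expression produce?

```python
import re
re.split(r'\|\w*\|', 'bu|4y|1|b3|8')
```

['bu', '1', '8']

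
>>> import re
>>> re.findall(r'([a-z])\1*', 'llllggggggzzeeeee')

['l', 'g', 'z', 'e']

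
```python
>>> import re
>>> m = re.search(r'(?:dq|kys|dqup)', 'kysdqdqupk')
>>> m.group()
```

'kys'

`search` walks the string left to right and returns the first match it finds.
The match spans [0:3] → 'kys'.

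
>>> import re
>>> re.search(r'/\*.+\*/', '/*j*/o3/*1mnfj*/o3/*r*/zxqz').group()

'/*j*/o3/*1mnfj*/o3/*r*/'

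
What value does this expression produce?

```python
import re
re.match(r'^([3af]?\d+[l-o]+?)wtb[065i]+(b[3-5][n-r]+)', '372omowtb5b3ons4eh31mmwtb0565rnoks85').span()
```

(0, 14)

`re.match` only tries the pattern at the start of the string.
The match spans [0:14] → '372omowtb5b3on'.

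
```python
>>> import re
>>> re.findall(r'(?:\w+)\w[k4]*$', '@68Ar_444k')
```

Pattern: one or more of a word character (non-capturing group); then a word character, then zero or more of one of [k4]; then anchored at the end.
Scanning left to right: at [1:10] → '68Ar_444k'.
`findall` yields the raw match text (1 of them) because the pattern has no groups.

['68Ar_444k']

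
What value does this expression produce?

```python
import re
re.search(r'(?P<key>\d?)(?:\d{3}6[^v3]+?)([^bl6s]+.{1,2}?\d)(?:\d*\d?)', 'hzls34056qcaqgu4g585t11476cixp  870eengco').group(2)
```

'caqgu4g585t11476'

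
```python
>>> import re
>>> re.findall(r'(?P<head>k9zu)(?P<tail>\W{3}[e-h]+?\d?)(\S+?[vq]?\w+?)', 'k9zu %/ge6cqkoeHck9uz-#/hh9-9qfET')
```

[('k9zu', ' %/g', 'e6')]

A non-greedy quantifier consumes as few characters as it can — just enough that the remainder of the pattern still matches from where it stops; whatever follows it matches normally.
3 groups means the one result is a tuple of 3 captured strings — 1 here.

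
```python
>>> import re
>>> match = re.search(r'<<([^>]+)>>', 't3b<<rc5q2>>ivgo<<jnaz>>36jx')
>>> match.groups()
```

('rc5q2',)

The match spans [3:12] → '<<rc5q2>>'.
Captured: group 1 = 'rc5q2'.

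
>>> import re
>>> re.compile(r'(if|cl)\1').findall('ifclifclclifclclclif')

['cl', 'cl']

`\1` has to match the exact text group 1 already captured.
Walking the string: at [6:10] match 'clcl', group 1 = 'cl'; at [12:16] match 'clcl', group 1 = 'cl'.
Because there's exactly one group, `findall` drops the full match and keeps group 1 from each hit.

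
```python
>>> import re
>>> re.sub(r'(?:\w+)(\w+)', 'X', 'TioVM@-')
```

`sub` substitutes 'X' at each match site.

'X@-'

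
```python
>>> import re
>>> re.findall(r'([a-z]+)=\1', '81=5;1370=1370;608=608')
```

`\1` has to match the exact text group 1 already captured.
Because there's exactly one group, `findall` drops the full match and keeps group 1 from each hit.
Nothing in the string satisfies the pattern, so the list is empty.

[]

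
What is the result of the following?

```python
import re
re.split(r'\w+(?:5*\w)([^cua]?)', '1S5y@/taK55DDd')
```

['', '@', '/', '', '']

Pattern: one or more of a word character; then zero or more of a literal '5', then a word character (non-capturing group); then optionally any character except [cua] (captured).
Matches to split on: at [0:5] → '1S5y@'; at [6:14] → 'taK55DDd'.
The group in the pattern means `split` returns the separators' captures alongside the pieces.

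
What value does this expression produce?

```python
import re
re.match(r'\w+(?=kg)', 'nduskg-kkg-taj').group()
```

Lookahead/lookbehind check context without consuming it, so the matched span excludes the asserted characters.
`match` is anchored at position 0; if the pattern doesn't fit there, it returns None.
The match spans [0:4] → 'ndus'.

'ndus'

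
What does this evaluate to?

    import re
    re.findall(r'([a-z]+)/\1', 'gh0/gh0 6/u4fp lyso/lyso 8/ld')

A backreference is literal: `\1` must see the identical characters the first group matched.
Scanning left to right: at [15:24] match 'lyso/lyso', group 1 = 'lyso'.
`findall` collects group 1 from the one match (1 total).

['lyso']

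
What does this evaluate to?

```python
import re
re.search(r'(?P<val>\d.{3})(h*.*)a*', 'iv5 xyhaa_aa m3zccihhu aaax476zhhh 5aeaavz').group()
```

'5 xyhaa_aa m3zccihhu aaax476zhhh 5aeaavz'

The pattern matches a digit, then exactly 3 of any character (captured as 'val'); then zero or more of a literal 'h', then zero or more of any character (captured); then zero or more of a literal 'a'.
`search` walks the string left to right and returns the first match it finds.
The match spans [2:42] → '5 xyhaa_aa m3zccihhu aaax476zhhh 5aeaavz'.
Captured: group 1 = '5 xy', group 2 = 'haa_aa m3zccihhu aaax476zhhh 5aeaavz'.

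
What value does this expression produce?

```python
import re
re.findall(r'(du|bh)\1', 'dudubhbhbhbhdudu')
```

['du', 'bh', 'bh', 'du']

A backreference is literal: `\1` must see the identical characters the first group matched.
Matches: at [0:4] match 'dudu', group 1 = 'du'; at [4:8] match 'bhbh', group 1 = 'bh'; at [8:12] match 'bhbh', group 1 = 'bh'; at [12:16] match 'dudu', group 1 = 'du'.
One capturing group, so `findall` returns just the captured substring from each match — 4 in all.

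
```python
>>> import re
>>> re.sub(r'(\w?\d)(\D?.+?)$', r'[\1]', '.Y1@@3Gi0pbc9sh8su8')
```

Pattern: optionally a word character, then a digit (captured); then optionally a non-digit, then one or more of any character (lazy) (captured); then anchored at the end.
Matches: at [1:19] → 'Y1@@3Gi0pbc9sh8su8'.
`\1` in the replacement pulls in group 1's text for each match.

'.[Y1]'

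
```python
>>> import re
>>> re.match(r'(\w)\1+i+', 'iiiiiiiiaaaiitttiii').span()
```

`re.match` won't scan ahead — the pattern has to work from the very first character.
The match spans [0:8] → 'iiiiiiii'.

(0, 8)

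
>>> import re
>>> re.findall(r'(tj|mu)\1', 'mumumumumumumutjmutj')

['mu', 'mu', 'mu']

`\1` is not a pattern — it's the concrete string captured by group 1, re-applied verbatim.
One capturing group, so `findall` returns just the captured substring from each match — 3 in all.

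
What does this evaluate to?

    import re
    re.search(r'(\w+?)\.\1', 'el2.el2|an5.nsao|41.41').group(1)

`\1` has to match the exact text group 1 already captured.
`re.search` scans for the first position where the pattern succeeds.
The match spans [0:7] → 'el2.el2'.
Captured: group 1 = 'el2'.

'el2'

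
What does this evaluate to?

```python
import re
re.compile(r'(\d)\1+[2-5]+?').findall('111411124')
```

['1', '1']

The backreference `\1` re-matches whatever the first group consumed, character for character.
Walking the string: at [0:4] match '1114', group 1 = '1'; at [4:8] match '1112', group 1 = '1'.
With a single group, `findall` returns only what that group captured — 2 items.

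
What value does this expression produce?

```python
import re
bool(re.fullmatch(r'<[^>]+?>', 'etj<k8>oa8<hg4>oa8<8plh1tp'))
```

`re.fullmatch` is like wrapping the pattern in `^…$` (in single-line mode).
Here there's no way to consume every character, so the call returns None, and `bool(None)` is False.

False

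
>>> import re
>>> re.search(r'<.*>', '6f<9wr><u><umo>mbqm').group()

'<9wr><u><umo>'

`search` walks the string left to right and returns the first match it finds.
The match spans [2:15] → '<9wr><u><umo>'.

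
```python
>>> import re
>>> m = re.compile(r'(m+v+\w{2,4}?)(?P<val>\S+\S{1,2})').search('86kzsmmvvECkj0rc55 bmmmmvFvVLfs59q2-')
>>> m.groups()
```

('mmvvEC', 'kj0rc55')

This matches one or more of the literal 'm', then one or more of the literal 'v', then 2 to 4 of a word character (lazy) (captured); then one or more of a non-whitespace character, then 1 to 2 of a non-whitespace character (captured as 'val').
A `+?`/`*?`/`{m,n}?` starts at its minimum and grows only as far as needed for what follows to match.
Unlike `match`, `search` isn't anchored — it looks for the pattern anywhere in the string.
The match spans [5:18] → 'mmvvECkj0rc55'.
Captured: group 1 = 'mmvvEC', group 2 = 'kj0rc55'.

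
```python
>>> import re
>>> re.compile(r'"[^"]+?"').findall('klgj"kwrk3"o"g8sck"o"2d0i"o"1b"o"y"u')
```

Scanning left to right: at [4:11] → '"kwrk3"'; at [12:19] → '"g8sck"'; at [20:26] → '"2d0i"'; at [27:31] → '"1b"'; at [32:35] → '"y"'.
No capturing groups, so `findall` returns the 5 full match strings.

['"kwrk3"', '"g8sck"', '"2d0i"', '"1b"', '"y"']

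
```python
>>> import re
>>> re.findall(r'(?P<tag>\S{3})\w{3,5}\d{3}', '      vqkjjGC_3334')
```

['vqk']

This matches exactly 3 of a non-whitespace character (captured as 'tag'); then 3 to 5 of a word character, then exactly 3 of a digit.
Scanning left to right: at [6:17] match 'vqkjjGC_333', group 1 = 'vqk'.
Because there's exactly one group, `findall` drops the full match and keeps group 1 from the one hit.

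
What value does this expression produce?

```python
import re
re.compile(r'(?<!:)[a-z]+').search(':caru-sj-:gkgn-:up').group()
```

The negative lookahead/lookbehind blocks any match where the forbidden context is present.
Unlike `match`, `search` isn't anchored — it looks for the pattern anywhere in the string.
The match spans [2:5] → 'aru'.

'aru'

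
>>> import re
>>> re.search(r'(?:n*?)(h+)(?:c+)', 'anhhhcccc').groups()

Pattern: zero or more of a literal 'n' (lazy) (non-capturing group); then one or more of a literal 'h' (captured); then one or more of a literal 'c' (non-capturing group).
`re.search` scans for the first position where the pattern succeeds.
The match spans [1:9] → 'nhhhcccc'.
Captured: group 1 = 'hhh'.

('hhh',)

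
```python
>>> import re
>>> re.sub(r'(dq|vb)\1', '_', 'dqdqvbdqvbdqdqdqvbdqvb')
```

'_vbdqvb_dqvbdqvb'

A backreference is literal: `\1` must see the identical characters the first group matched.
Matches: at [0:4] → 'dqdq'; at [10:14] → 'dqdq'.
`sub` substitutes '_' at each match site.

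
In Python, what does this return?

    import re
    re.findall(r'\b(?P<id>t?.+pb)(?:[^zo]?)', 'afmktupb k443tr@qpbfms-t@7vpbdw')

['afmktupb k443tr@qpbfms-t@7vpb']

Because there's exactly one group, `findall` drops the full match and keeps group 1 from the one hit.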